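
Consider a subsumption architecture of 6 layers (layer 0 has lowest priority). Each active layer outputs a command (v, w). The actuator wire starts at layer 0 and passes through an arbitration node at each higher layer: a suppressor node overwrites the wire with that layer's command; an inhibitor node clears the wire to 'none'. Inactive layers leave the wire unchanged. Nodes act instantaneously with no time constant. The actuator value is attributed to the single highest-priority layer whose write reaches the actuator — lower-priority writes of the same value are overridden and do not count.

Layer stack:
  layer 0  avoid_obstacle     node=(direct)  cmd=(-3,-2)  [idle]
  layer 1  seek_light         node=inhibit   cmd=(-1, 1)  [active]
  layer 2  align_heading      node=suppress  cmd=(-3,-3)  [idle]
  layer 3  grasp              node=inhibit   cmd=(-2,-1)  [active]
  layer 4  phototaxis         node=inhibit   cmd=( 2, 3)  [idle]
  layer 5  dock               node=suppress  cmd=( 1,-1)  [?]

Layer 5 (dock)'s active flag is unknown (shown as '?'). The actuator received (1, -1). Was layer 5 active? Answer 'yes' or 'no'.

yes

If layer 5 is active=yes:
  actuator would be (1, -1)
If layer 5 is active=no:
  actuator would be none
Observed (1, -1), so layer 5 was active.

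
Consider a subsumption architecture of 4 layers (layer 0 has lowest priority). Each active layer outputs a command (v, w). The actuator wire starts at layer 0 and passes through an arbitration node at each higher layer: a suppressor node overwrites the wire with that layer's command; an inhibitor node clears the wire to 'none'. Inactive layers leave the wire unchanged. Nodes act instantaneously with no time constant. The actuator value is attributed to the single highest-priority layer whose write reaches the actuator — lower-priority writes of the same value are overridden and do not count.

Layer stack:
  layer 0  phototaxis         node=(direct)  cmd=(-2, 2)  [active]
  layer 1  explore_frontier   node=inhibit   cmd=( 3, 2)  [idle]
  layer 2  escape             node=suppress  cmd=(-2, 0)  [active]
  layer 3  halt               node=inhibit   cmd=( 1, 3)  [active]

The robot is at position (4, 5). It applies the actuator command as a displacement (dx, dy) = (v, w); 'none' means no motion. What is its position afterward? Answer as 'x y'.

4 5

L0 phototaxis: active, feeds wire = (-2, 2)
L1 explore_frontier: idle → wire stays (-2, 2)
L2 escape: active, suppressor → wire = (-2, 0)
L3 halt: active, inhibitor → wire = none
actuator = none
position: (4, 5) + none = (4, 5)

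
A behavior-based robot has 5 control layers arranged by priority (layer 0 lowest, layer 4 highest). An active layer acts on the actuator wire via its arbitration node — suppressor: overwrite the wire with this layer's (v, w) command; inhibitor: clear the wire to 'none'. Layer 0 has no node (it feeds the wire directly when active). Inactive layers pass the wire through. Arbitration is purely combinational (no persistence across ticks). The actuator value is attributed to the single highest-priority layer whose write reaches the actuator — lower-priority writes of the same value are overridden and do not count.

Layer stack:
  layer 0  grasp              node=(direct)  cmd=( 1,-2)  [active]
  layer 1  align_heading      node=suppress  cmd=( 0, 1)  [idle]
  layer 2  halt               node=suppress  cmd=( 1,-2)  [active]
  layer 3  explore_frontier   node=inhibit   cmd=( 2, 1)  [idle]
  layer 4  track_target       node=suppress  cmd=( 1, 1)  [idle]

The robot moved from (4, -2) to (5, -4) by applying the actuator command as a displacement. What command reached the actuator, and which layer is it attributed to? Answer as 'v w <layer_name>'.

1 -2 halt

displacement = (5, -4) − (4, -2) = (1, -2)
layer 0 (grasp) active — direct: (1, -2)
layer 1 (align_heading) idle — unchanged: (1, -2)
layer 2 (halt) active — suppresses: (1, -2)
layer 3 (explore_frontier) idle — unchanged: (1, -2)
layer 4 (track_target) idle — unchanged: (1, -2)
→ actuator (1, -2) — from layer 2 (halt)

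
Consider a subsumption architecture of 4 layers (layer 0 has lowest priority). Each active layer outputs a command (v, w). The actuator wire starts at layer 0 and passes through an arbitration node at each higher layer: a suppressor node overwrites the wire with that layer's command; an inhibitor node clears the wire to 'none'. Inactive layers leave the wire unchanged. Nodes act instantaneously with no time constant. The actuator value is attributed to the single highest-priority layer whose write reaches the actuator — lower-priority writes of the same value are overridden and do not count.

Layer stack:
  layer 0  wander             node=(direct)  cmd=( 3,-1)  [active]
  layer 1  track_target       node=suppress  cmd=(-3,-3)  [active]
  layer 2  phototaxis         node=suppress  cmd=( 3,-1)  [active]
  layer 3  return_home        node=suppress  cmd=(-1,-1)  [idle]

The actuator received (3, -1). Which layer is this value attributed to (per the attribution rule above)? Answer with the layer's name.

phototaxis

L0 wander: active, feeds wire = (3, -1)
L1 track_target: active, suppressor → wire = (-3, -3)
L2 phototaxis: active, suppressor → wire = (3, -1)
L3 return_home: idle → wire stays (3, -1)
actuator = (3, -1)
last writer: layer 2 = phototaxis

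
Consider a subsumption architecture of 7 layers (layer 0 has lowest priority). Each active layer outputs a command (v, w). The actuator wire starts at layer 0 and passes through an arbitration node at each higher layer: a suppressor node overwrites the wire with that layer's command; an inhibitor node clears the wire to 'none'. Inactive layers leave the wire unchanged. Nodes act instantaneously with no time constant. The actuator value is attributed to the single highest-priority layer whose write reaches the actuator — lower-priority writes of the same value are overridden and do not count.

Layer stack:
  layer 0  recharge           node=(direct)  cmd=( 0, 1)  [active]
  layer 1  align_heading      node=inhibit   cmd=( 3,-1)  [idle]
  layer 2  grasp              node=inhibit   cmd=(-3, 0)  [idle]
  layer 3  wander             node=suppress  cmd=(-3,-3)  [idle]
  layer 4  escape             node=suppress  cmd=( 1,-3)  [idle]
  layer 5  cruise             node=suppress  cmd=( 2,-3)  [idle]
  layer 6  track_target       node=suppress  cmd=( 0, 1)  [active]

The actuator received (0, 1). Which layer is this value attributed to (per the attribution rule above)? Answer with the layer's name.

track_target

[0] recharge on; wire := (0, 1)
[1] align_heading off; pass (0, 1)
[2] grasp off; pass (0, 1)
[3] wander off; pass (0, 1)
[4] escape off; pass (0, 1)
[5] cruise off; pass (0, 1)
[6] track_target on (suppress); wire := (0, 1)
output (0, 1)
last writer: layer 6 = track_target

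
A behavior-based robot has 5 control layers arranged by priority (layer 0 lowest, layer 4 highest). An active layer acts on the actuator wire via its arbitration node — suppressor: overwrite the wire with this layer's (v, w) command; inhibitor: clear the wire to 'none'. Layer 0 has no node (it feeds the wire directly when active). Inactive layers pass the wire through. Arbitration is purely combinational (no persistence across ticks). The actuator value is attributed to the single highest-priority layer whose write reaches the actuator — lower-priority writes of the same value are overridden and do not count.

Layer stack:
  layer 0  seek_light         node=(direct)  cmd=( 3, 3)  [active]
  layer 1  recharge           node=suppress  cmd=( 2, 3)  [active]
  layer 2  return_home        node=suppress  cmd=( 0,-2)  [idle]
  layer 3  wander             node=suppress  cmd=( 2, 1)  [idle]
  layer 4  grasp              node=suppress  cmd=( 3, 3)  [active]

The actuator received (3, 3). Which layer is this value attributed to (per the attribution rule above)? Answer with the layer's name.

[0] seek_light on; wire := (3, 3)
[1] recharge on (suppress); wire := (2, 3)
[2] return_home off; pass (2, 3)
[3] wander off; pass (2, 3)
[4] grasp on (suppress); wire := (3, 3)
output (3, 3)
last writer: layer 4 = grasp

grasp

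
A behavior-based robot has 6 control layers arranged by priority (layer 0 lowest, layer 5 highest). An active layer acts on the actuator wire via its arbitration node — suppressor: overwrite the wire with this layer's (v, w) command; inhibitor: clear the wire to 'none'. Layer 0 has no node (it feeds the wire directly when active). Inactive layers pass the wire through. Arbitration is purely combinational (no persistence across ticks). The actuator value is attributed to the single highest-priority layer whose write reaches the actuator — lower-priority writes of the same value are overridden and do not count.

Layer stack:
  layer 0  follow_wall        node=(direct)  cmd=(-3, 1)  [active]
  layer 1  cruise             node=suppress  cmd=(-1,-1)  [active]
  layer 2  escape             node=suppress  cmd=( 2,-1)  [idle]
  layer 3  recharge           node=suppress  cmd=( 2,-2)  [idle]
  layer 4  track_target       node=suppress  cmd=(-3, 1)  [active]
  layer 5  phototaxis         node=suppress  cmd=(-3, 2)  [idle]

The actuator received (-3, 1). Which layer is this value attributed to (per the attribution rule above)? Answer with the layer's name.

[0] follow_wall on; wire := (-3, 1)
[1] cruise on (suppress); wire := (-1, -1)
[2] escape off; pass (-1, -1)
[3] recharge off; pass (-1, -1)
[4] track_target on (suppress); wire := (-3, 1)
[5] phototaxis off; pass (-3, 1)
output (-3, 1)
last writer: layer 4 = track_target

track_target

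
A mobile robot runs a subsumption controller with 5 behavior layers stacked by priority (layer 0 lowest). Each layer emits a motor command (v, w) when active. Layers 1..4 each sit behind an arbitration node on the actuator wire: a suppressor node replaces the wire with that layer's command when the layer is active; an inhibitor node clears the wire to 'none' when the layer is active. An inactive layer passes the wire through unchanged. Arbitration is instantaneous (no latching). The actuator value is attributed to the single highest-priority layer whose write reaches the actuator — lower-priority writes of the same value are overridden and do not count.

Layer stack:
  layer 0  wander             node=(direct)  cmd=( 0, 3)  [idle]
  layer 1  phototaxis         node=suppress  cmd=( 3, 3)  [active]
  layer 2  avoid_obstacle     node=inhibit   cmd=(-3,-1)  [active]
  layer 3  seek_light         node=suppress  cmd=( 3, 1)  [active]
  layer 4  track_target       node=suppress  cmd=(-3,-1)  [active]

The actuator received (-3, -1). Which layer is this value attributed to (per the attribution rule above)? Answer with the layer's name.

L0 wander: idle → wire = none
L1 phototaxis: active, suppressor → wire = (3, 3)
L2 avoid_obstacle: active, inhibitor → wire = none
L3 seek_light: active, suppressor → wire = (3, 1)
L4 track_target: active, suppressor → wire = (-3, -1)
actuator = (-3, -1)
last writer: layer 4 = track_target

track_target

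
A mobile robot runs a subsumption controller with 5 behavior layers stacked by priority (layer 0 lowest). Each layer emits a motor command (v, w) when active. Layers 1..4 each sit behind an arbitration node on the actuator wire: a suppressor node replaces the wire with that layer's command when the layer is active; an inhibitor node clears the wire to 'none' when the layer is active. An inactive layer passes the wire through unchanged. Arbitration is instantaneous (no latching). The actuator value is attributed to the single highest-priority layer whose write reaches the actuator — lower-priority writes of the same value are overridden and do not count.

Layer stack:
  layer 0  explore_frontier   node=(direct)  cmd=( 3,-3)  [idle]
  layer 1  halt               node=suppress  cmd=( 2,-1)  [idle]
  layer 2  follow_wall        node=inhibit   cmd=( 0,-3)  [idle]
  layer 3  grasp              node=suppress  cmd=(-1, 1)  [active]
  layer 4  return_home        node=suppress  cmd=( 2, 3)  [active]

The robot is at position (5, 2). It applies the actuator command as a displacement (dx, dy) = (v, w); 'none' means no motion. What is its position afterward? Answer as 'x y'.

L0 explore_frontier: idle → wire = none
L1 halt: idle → wire stays none
L2 follow_wall: idle → wire stays none
L3 grasp: active, suppressor → wire = (-1, 1)
L4 return_home: active, suppressor → wire = (2, 3)
actuator = (2, 3)
position: (5, 2) + (2, 3) = (7, 5)

7 5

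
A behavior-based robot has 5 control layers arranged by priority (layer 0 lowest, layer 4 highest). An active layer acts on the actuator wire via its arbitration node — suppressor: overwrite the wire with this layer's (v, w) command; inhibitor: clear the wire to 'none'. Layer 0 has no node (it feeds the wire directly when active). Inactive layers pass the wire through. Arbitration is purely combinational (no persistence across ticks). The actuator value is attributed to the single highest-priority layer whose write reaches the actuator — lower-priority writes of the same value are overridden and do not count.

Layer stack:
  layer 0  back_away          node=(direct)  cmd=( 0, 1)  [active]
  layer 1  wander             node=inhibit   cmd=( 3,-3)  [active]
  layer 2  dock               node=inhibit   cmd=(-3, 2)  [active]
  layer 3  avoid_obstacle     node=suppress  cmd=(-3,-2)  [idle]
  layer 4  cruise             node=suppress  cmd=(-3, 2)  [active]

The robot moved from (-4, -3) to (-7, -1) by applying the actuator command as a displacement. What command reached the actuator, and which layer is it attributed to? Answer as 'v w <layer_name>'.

displacement = (-7, -1) − (-4, -3) = (-3, 2)
layer 0 (back_away) active — direct: (0, 1)
layer 1 (wander) active — inhibits: none
layer 2 (dock) active — inhibits: none
layer 3 (avoid_obstacle) idle — unchanged: none
layer 4 (cruise) active — suppresses: (-3, 2)
→ actuator (-3, 2) — from layer 4 (cruise)

-3 2 cruise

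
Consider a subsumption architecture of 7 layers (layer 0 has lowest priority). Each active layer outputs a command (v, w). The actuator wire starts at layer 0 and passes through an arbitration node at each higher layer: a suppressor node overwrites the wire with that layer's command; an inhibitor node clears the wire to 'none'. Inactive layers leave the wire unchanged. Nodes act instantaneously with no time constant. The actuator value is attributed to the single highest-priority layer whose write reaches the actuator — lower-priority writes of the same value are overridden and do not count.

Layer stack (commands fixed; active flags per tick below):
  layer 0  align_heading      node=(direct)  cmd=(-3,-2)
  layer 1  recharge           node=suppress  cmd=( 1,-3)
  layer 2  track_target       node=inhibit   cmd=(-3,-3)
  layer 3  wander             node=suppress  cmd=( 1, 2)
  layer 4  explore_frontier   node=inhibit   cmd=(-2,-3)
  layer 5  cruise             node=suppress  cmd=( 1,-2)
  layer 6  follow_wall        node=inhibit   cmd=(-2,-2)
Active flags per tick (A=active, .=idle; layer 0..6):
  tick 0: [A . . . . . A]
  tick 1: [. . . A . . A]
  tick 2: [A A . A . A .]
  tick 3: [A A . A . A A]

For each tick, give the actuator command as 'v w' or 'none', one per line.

none
none
1 -2
none

tick 0:
  [0] align_heading on; wire := (-3, -2)
  [1] recharge off; pass (-3, -2)
  [2] track_target off; pass (-3, -2)
  [3] wander off; pass (-3, -2)
  [4] explore_frontier off; pass (-3, -2)
  [5] cruise off; pass (-3, -2)
  [6] follow_wall on (inhibit); wire := none
  output none
tick 1:
  [0] align_heading off; wire := none
  [1] recharge off; pass none
  [2] track_target off; pass none
  [3] wander on (suppress); wire := (1, 2)
  [4] explore_frontier off; pass (1, 2)
  [5] cruise off; pass (1, 2)
  [6] follow_wall on (inhibit); wire := none
  output none
tick 2:
  [0] align_heading on; wire := (-3, -2)
  [1] recharge on (suppress); wire := (1, -3)
  [2] track_target off; pass (1, -3)
  [3] wander on (suppress); wire := (1, 2)
  [4] explore_frontier off; pass (1, 2)
  [5] cruise on (suppress); wire := (1, -2)
  [6] follow_wall off; pass (1, -2)
  output (1, -2)
tick 3:
  [0] align_heading on; wire := (-3, -2)
  [1] recharge on (suppress); wire := (1, -3)
  [2] track_target off; pass (1, -3)
  [3] wander on (suppress); wire := (1, 2)
  [4] explore_frontier off; pass (1, 2)
  [5] cruise on (suppress); wire := (1, -2)
  [6] follow_wall on (inhibit); wire := none
  output none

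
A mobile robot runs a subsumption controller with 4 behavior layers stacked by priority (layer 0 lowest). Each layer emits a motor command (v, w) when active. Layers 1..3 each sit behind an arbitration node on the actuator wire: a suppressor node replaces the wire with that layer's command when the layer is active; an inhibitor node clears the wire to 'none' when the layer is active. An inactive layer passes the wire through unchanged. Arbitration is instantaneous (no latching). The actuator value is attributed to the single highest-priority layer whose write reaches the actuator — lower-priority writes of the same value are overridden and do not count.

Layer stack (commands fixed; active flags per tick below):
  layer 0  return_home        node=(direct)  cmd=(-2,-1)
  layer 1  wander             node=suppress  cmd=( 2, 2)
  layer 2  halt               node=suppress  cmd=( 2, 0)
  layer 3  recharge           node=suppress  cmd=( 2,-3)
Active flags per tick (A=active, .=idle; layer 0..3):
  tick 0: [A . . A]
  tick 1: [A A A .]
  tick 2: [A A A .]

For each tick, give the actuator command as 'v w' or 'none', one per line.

tick 0:
  [0] return_home on; wire := (-2, -1)
  [1] wander off; pass (-2, -1)
  [2] halt off; pass (-2, -1)
  [3] recharge on (suppress); wire := (2, -3)
  output (2, -3)
tick 1:
  [0] return_home on; wire := (-2, -1)
  [1] wander on (suppress); wire := (2, 2)
  [2] halt on (suppress); wire := (2, 0)
  [3] recharge off; pass (2, 0)
  output (2, 0)
tick 2:
  [0] return_home on; wire := (-2, -1)
  [1] wander on (suppress); wire := (2, 2)
  [2] halt on (suppress); wire := (2, 0)
  [3] recharge off; pass (2, 0)
  output (2, 0)

2 -3
2 0
2 0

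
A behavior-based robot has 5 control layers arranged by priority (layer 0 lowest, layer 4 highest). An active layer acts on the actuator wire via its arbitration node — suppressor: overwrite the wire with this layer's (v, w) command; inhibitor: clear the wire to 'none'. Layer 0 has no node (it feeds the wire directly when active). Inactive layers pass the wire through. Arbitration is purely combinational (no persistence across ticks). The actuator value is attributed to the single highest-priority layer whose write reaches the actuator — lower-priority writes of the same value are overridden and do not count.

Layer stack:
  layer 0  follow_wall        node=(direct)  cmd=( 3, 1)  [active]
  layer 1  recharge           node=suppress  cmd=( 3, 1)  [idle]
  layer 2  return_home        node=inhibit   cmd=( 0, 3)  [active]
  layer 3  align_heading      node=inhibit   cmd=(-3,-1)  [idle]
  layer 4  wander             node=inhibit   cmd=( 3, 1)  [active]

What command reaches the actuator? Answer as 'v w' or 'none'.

L0 follow_wall: active, feeds wire = (3, 1)
L1 recharge: idle → wire stays (3, 1)
L2 return_home: active, inhibitor → wire = none
L3 align_heading: idle → wire stays none
L4 wander: active, inhibitor → wire = none
actuator = none

none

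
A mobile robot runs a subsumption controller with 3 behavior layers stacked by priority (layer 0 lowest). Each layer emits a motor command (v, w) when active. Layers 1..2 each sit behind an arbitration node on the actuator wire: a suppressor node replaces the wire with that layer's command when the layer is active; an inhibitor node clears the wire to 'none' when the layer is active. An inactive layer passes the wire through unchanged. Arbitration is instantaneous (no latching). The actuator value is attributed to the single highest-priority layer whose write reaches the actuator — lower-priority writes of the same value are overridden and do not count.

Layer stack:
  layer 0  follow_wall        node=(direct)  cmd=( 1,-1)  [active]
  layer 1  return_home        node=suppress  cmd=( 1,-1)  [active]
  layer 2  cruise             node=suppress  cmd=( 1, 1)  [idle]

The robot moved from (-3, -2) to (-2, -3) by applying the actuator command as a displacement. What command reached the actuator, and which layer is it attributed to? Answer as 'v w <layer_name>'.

1 -1 return_home

displacement = (-2, -3) − (-3, -2) = (1, -1)
L0 follow_wall: active, feeds wire = (1, -1)
L1 return_home: active, suppressor → wire = (1, -1)
L2 cruise: idle → wire stays (1, -1)
actuator = (1, -1) — from layer 1 (return_home)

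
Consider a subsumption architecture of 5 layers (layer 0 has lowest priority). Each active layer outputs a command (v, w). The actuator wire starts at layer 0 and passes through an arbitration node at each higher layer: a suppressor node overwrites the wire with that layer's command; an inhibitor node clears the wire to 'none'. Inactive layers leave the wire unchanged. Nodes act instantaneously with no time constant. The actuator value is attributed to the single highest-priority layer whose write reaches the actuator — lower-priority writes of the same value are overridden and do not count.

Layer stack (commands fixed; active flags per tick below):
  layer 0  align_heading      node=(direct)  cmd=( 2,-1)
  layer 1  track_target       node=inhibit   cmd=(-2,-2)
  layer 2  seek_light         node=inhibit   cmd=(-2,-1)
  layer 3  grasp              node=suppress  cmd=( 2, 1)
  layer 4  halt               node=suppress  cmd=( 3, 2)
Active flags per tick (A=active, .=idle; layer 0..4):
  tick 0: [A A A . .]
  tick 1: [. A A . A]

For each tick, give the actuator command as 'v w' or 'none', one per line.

tick 0:
  L0 align_heading: active, feeds wire = (2, -1)
  L1 track_target: active, inhibitor → wire = none
  L2 seek_light: active, inhibitor → wire = none
  L3 grasp: idle → wire stays none
  L4 halt: idle → wire stays none
  actuator = none
tick 1:
  L0 align_heading: idle → wire = none
  L1 track_target: active, inhibitor → wire = none
  L2 seek_light: active, inhibitor → wire = none
  L3 grasp: idle → wire stays none
  L4 halt: active, suppressor → wire = (3, 2)
  actuator = (3, 2)

none
3 2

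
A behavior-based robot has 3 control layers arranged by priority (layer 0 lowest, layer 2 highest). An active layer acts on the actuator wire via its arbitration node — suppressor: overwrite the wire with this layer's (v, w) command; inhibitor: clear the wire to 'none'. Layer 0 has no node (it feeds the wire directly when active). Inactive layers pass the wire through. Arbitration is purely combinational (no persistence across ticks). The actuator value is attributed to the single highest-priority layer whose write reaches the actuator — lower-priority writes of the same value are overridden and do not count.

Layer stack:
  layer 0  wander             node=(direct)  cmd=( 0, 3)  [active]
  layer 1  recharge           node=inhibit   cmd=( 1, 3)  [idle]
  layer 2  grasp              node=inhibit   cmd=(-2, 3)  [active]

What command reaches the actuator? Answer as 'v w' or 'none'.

none

layer 0 (wander) active — direct: (0, 3)
layer 1 (recharge) idle — unchanged: (0, 3)
layer 2 (grasp) active — inhibits: none
→ actuator none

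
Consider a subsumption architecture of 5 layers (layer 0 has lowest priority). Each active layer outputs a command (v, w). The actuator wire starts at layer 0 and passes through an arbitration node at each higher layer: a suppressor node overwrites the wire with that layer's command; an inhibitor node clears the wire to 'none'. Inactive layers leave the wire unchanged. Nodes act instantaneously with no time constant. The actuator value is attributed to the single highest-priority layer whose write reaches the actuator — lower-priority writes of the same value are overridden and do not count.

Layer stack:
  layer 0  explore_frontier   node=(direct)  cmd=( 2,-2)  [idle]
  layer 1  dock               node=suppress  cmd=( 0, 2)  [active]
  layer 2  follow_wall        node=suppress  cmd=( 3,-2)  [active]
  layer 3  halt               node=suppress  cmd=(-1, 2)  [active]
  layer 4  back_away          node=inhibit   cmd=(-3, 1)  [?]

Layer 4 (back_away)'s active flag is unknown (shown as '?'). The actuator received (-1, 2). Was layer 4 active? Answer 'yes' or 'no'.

If layer 4 is active=yes:
  actuator would be none
If layer 4 is active=no:
  actuator would be (-1, 2)
Observed (-1, 2), so layer 4 was idle.

no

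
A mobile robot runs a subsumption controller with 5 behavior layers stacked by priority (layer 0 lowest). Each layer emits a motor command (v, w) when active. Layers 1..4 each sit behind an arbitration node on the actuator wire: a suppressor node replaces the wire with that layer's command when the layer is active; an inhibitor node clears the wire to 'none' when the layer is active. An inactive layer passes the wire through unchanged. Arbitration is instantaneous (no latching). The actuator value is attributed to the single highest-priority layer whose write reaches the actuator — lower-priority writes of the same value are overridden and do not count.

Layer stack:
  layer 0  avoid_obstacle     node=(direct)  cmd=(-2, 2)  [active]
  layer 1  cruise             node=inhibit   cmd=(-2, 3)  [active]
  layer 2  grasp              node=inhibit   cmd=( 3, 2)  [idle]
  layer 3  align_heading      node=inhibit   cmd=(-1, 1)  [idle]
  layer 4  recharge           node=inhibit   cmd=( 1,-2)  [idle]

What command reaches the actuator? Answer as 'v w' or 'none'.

none

L0 avoid_obstacle: active, feeds wire = (-2, 2)
L1 cruise: active, inhibitor → wire = none
L2 grasp: idle → wire stays none
L3 align_heading: idle → wire stays none
L4 recharge: idle → wire stays none
actuator = none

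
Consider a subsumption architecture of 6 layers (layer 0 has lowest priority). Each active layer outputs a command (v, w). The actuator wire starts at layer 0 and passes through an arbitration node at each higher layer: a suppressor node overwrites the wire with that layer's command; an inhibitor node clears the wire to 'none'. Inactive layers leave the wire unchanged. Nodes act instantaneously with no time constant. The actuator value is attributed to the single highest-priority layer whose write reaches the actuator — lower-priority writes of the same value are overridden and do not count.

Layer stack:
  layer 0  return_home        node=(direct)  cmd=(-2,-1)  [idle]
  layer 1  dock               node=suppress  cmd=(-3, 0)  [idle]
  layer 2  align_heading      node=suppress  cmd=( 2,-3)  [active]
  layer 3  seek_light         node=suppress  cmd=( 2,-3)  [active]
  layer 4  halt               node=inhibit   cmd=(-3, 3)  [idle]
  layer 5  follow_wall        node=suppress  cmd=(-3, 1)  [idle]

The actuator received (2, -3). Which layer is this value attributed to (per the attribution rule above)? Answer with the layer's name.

seek_light

[0] return_home off; wire := none
[1] dock off; pass none
[2] align_heading on (suppress); wire := (2, -3)
[3] seek_light on (suppress); wire := (2, -3)
[4] halt off; pass (2, -3)
[5] follow_wall off; pass (2, -3)
output (2, -3)
last writer: layer 3 = seek_light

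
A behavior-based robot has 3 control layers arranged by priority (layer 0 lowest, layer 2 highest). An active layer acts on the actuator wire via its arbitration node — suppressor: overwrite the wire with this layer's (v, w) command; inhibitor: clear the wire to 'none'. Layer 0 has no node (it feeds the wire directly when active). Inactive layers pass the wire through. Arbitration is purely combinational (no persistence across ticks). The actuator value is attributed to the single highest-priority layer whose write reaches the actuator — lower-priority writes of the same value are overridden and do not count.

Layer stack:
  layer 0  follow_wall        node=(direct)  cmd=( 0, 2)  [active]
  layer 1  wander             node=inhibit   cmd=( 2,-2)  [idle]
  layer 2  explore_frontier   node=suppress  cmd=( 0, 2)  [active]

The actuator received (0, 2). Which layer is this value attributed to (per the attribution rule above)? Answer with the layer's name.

[0] follow_wall on; wire := (0, 2)
[1] wander off; pass (0, 2)
[2] explore_frontier on (suppress); wire := (0, 2)
output (0, 2)
last writer: layer 2 = explore_frontier

explore_frontier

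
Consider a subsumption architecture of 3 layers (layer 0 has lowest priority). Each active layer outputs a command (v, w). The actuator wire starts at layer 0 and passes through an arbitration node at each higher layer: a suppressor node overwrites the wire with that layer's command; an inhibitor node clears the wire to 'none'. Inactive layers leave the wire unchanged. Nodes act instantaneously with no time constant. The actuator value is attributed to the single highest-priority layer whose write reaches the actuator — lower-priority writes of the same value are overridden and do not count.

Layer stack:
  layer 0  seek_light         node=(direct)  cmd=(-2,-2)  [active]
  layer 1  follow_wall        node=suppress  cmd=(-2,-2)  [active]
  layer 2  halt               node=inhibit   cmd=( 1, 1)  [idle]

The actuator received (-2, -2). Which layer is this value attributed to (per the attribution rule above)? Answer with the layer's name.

follow_wall

[0] seek_light on; wire := (-2, -2)
[1] follow_wall on (suppress); wire := (-2, -2)
[2] halt off; pass (-2, -2)
output (-2, -2)
last writer: layer 1 = follow_wall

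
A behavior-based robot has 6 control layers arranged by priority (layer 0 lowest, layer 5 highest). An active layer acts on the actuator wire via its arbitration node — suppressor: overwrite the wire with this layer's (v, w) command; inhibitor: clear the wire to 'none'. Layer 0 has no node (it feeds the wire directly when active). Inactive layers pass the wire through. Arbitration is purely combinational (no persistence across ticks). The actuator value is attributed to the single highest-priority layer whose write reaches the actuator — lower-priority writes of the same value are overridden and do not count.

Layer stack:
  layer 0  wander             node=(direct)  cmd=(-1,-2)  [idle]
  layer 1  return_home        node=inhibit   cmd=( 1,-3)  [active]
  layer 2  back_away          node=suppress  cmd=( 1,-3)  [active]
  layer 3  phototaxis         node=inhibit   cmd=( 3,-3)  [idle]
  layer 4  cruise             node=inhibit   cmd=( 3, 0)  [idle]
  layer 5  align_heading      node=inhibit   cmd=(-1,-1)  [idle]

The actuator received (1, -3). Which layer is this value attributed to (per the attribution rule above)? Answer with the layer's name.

layer 0 (wander) idle — none
layer 1 (return_home) active — inhibits: none
layer 2 (back_away) active — suppresses: (1, -3)
layer 3 (phototaxis) idle — unchanged: (1, -3)
layer 4 (cruise) idle — unchanged: (1, -3)
layer 5 (align_heading) idle — unchanged: (1, -3)
→ actuator (1, -3)
last writer: layer 2 = back_away

back_away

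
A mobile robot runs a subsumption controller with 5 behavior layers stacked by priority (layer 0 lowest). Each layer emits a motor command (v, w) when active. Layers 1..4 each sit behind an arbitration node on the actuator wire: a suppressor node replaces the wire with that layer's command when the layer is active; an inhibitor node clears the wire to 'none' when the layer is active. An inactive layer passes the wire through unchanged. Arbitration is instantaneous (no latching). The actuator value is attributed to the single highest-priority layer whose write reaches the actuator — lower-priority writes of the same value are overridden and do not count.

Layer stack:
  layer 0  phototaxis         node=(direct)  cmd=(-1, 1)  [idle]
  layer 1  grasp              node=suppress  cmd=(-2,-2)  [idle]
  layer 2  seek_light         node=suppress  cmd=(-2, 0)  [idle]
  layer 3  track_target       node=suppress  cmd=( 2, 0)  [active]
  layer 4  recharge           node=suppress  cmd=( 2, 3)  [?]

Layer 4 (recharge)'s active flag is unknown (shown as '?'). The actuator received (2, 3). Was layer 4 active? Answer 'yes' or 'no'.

If layer 4 is active=yes:
  actuator would be (2, 3)
If layer 4 is active=no:
  actuator would be (2, 0)
Observed (2, 3), so layer 4 was active.

yes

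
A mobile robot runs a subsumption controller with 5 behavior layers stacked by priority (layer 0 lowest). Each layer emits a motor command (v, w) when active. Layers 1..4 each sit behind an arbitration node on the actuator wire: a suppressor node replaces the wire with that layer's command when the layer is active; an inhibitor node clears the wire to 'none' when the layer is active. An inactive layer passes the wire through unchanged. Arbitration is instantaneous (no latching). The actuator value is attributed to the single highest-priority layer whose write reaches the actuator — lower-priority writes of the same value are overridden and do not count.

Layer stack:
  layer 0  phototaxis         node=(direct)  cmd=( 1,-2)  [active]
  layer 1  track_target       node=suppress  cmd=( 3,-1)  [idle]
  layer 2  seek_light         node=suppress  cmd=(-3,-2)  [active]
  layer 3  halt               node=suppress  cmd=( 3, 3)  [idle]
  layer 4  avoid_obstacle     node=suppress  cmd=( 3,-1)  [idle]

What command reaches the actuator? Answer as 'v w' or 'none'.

-3 -2

L0 phototaxis: active, feeds wire = (1, -2)
L1 track_target: idle → wire stays (1, -2)
L2 seek_light: active, suppressor → wire = (-3, -2)
L3 halt: idle → wire stays (-3, -2)
L4 avoid_obstacle: idle → wire stays (-3, -2)
actuator = (-3, -2)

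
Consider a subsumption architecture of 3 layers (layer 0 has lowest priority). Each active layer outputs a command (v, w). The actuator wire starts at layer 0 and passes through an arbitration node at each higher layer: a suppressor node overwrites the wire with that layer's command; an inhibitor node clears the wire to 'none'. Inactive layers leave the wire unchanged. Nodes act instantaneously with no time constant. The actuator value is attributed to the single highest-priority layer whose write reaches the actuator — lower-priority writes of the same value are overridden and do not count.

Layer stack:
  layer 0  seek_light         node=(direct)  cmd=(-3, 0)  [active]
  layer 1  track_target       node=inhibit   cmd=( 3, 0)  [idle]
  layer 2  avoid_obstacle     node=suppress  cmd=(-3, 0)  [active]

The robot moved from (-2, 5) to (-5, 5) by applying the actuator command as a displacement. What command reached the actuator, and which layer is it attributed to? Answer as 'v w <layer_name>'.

displacement = (-5, 5) − (-2, 5) = (-3, 0)
[0] seek_light on; wire := (-3, 0)
[1] track_target off; pass (-3, 0)
[2] avoid_obstacle on (suppress); wire := (-3, 0)
output (-3, 0) — from layer 2 (avoid_obstacle)

-3 0 avoid_obstacle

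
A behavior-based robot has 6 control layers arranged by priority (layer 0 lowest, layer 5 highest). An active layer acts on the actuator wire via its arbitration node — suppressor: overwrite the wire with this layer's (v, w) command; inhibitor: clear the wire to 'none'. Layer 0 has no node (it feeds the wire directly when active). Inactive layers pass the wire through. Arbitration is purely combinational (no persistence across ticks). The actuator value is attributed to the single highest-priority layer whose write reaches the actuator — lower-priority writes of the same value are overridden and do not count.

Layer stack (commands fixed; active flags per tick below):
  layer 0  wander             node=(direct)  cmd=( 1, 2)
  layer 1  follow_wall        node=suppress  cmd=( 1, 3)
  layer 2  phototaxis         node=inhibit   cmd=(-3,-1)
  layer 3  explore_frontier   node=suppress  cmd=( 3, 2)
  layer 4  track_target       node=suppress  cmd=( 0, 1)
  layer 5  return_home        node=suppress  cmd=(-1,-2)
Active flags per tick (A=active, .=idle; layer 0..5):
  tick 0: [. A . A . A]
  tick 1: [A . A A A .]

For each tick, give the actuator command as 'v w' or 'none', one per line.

tick 0:
  layer 0 (wander) idle — none
  layer 1 (follow_wall) active — suppresses: (1, 3)
  layer 2 (phototaxis) idle — unchanged: (1, 3)
  layer 3 (explore_frontier) active — suppresses: (3, 2)
  layer 4 (track_target) idle — unchanged: (3, 2)
  layer 5 (return_home) active — suppresses: (-1, -2)
  → actuator (-1, -2)
tick 1:
  layer 0 (wander) active — direct: (1, 2)
  layer 1 (follow_wall) idle — unchanged: (1, 2)
  layer 2 (phototaxis) active — inhibits: none
  layer 3 (explore_frontier) active — suppresses: (3, 2)
  layer 4 (track_target) active — suppresses: (0, 1)
  layer 5 (return_home) idle — unchanged: (0, 1)
  → actuator (0, 1)

-1 -2
0 1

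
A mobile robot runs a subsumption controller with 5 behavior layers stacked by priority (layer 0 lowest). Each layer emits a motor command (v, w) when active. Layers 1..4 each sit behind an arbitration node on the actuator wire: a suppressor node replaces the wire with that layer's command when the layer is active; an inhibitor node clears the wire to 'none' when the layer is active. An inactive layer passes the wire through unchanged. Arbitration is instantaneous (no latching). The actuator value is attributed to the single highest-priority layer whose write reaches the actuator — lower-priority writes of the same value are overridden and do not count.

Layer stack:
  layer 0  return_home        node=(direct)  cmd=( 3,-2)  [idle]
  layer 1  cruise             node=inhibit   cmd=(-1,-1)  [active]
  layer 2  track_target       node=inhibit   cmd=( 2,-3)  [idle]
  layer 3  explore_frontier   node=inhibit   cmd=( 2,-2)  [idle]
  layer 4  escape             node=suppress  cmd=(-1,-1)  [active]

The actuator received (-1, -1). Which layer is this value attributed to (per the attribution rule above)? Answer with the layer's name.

layer 0 (return_home) idle — none
layer 1 (cruise) active — inhibits: none
layer 2 (track_target) idle — unchanged: none
layer 3 (explore_frontier) idle — unchanged: none
layer 4 (escape) active — suppresses: (-1, -1)
→ actuator (-1, -1)
last writer: layer 4 = escape

escape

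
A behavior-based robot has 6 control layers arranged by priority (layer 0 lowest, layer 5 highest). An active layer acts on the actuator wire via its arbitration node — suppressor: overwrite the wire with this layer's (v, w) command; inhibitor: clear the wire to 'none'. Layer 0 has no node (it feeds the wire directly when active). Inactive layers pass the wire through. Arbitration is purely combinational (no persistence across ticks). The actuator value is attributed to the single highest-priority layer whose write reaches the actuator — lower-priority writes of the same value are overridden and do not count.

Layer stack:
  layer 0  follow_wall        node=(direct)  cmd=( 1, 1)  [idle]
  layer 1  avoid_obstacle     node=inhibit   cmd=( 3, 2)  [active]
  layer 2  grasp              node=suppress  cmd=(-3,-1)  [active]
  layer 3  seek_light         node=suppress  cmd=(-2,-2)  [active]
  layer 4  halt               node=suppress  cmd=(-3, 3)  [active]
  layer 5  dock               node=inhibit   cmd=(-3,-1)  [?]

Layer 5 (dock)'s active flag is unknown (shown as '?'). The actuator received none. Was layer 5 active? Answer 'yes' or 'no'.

yes

If layer 5 is active=yes:
  actuator would be none
If layer 5 is active=no:
  actuator would be (-3, 3)
Observed none, so layer 5 was active.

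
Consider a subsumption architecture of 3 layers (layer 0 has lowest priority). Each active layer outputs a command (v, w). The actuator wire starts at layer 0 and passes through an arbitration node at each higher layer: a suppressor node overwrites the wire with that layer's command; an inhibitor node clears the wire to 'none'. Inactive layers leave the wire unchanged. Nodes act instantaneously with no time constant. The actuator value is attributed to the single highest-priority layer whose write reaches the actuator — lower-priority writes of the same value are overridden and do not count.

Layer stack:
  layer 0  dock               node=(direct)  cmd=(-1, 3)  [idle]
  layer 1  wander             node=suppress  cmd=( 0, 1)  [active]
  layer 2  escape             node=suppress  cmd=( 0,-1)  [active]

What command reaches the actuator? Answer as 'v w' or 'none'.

0 -1

L0 dock: idle → wire = none
L1 wander: active, suppressor → wire = (0, 1)
L2 escape: active, suppressor → wire = (0, -1)
actuator = (0, -1)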